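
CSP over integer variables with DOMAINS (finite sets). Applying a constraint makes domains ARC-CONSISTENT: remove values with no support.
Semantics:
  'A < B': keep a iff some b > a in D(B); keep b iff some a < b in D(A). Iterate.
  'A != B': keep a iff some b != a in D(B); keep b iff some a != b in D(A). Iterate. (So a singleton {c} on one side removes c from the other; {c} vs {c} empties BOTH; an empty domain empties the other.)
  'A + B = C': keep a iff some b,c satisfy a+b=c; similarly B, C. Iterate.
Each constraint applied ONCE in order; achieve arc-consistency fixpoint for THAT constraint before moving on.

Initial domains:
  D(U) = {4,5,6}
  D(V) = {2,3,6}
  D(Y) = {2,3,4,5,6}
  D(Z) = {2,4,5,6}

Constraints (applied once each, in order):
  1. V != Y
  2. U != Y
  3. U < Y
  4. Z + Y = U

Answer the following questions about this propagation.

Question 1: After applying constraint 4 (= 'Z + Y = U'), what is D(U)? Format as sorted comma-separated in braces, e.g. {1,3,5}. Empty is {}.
Answer: {}

Derivation:
Constraint 1 (V != Y) on D(V)={2,3,6} D(Y)={2,3,4,5,6}: no change
Constraint 2 (U != Y) on D(U)={4,5,6} D(Y)={2,3,4,5,6}: no change
Constraint 3 (U < Y) on D(U)={4,5,6} D(Y)={2,3,4,5,6}: U {4,5,6}->{4,5}; Y {2,3,4,5,6}->{5,6}
Constraint 4 (Z + Y = U) on D(Z)={2,4,5,6} D(Y)={5,6} D(U)={4,5}: Z {2,4,5,6}->{}; Y {5,6}->{}; U {4,5}->{}
So after constraint 4: D(U) = {}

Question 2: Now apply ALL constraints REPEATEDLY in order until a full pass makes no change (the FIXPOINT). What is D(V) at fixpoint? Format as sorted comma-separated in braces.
pass 0 (initial): D(V)={2,3,6}
pass 1: U {4,5,6}->{}; Y {2,3,4,5,6}->{}; Z {2,4,5,6}->{}
pass 2: V {2,3,6}->{}
pass 3: no change
Fixpoint after 3 passes: D(V) = {}

Answer: {}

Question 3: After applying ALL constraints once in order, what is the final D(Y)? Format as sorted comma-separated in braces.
Constraint 1 (V != Y) on D(V)={2,3,6} D(Y)={2,3,4,5,6}: no change
Constraint 2 (U != Y) on D(U)={4,5,6} D(Y)={2,3,4,5,6}: no change
Constraint 3 (U < Y) on D(U)={4,5,6} D(Y)={2,3,4,5,6}: U {4,5,6}->{4,5}; Y {2,3,4,5,6}->{5,6}
Constraint 4 (Z + Y = U) on D(Z)={2,4,5,6} D(Y)={5,6} D(U)={4,5}: Z {2,4,5,6}->{}; Y {5,6}->{}; U {4,5}->{}
So after all 4 constraints: D(Y) = {}

Answer: {}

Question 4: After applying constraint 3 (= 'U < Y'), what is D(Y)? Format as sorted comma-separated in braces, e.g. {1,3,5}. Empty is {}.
Constraint 1 (V != Y) on D(V)={2,3,6} D(Y)={2,3,4,5,6}: no change
Constraint 2 (U != Y) on D(U)={4,5,6} D(Y)={2,3,4,5,6}: no change
Constraint 3 (U < Y) on D(U)={4,5,6} D(Y)={2,3,4,5,6}: U {4,5,6}->{4,5}; Y {2,3,4,5,6}->{5,6}
So after constraint 3: D(Y) = {5,6}

Answer: {5,6}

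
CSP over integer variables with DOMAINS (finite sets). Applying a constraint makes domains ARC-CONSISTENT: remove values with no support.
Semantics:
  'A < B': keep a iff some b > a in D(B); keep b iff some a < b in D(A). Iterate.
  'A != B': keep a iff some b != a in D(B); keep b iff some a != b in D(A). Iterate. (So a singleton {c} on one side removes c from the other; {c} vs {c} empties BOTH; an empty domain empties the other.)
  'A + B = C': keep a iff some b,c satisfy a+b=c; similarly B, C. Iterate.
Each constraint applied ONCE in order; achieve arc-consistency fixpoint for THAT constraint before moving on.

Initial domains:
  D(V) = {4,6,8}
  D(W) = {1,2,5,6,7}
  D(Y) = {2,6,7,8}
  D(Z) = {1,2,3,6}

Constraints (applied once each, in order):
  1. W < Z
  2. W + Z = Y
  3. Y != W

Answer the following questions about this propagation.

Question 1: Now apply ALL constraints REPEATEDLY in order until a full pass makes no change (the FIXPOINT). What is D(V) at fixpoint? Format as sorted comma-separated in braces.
pass 0 (initial): D(V)={4,6,8}
pass 1: W {1,2,5,6,7}->{1,2,5}; Y {2,6,7,8}->{7,8}; Z {1,2,3,6}->{2,3,6}
pass 2: no change
Fixpoint after 2 passes: D(V) = {4,6,8}

Answer: {4,6,8}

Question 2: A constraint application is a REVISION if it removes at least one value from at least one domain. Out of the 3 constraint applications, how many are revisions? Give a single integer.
Answer: 2

Derivation:
Constraint 1 (W < Z) on D(W)={1,2,5,6,7} D(Z)={1,2,3,6}: W {1,2,5,6,7}->{1,2,5}; Z {1,2,3,6}->{2,3,6} => REVISION
Constraint 2 (W + Z = Y) on D(W)={1,2,5} D(Z)={2,3,6} D(Y)={2,6,7,8}: Y {2,6,7,8}->{7,8} => REVISION
Constraint 3 (Y != W) on D(Y)={7,8} D(W)={1,2,5}: no change => not a revision
Total revisions = 2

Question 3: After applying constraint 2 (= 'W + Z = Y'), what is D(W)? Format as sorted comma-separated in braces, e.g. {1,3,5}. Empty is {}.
Constraint 1 (W < Z) on D(W)={1,2,5,6,7} D(Z)={1,2,3,6}: W {1,2,5,6,7}->{1,2,5}; Z {1,2,3,6}->{2,3,6}
Constraint 2 (W + Z = Y) on D(W)={1,2,5} D(Z)={2,3,6} D(Y)={2,6,7,8}: Y {2,6,7,8}->{7,8}
So after constraint 2: D(W) = {1,2,5}

Answer: {1,2,5}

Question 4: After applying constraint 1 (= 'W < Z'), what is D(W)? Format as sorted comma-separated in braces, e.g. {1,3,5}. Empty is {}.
Constraint 1 (W < Z) on D(W)={1,2,5,6,7} D(Z)={1,2,3,6}: W {1,2,5,6,7}->{1,2,5}; Z {1,2,3,6}->{2,3,6}
So after constraint 1: D(W) = {1,2,5}

Answer: {1,2,5}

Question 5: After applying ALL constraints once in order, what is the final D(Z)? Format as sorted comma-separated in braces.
Constraint 1 (W < Z) on D(W)={1,2,5,6,7} D(Z)={1,2,3,6}: W {1,2,5,6,7}->{1,2,5}; Z {1,2,3,6}->{2,3,6}
Constraint 2 (W + Z = Y) on D(W)={1,2,5} D(Z)={2,3,6} D(Y)={2,6,7,8}: Y {2,6,7,8}->{7,8}
Constraint 3 (Y != W) on D(Y)={7,8} D(W)={1,2,5}: no change
So after all 3 constraints: D(Z) = {2,3,6}

Answer: {2,3,6}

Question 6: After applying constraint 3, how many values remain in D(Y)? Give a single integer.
Constraint 1 (W < Z) on D(W)={1,2,5,6,7} D(Z)={1,2,3,6}: W {1,2,5,6,7}->{1,2,5}; Z {1,2,3,6}->{2,3,6}
Constraint 2 (W + Z = Y) on D(W)={1,2,5} D(Z)={2,3,6} D(Y)={2,6,7,8}: Y {2,6,7,8}->{7,8}
Constraint 3 (Y != W) on D(Y)={7,8} D(W)={1,2,5}: no change
So after constraint 3: D(Y)={7,8}, size = 2

Answer: 2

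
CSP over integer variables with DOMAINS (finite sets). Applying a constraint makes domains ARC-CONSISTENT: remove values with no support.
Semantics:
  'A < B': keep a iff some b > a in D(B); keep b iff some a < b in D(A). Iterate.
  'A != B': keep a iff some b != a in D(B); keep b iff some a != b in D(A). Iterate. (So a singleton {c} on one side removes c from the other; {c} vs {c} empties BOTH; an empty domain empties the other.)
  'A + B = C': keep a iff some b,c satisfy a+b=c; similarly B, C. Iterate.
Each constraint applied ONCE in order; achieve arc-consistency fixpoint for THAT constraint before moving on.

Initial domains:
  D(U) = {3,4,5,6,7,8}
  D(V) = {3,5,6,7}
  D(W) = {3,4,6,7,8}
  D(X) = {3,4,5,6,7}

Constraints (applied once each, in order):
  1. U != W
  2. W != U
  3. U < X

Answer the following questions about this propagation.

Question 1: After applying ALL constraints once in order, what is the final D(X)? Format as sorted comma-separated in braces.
Constraint 1 (U != W) on D(U)={3,4,5,6,7,8} D(W)={3,4,6,7,8}: no change
Constraint 2 (W != U) on D(W)={3,4,6,7,8} D(U)={3,4,5,6,7,8}: no change
Constraint 3 (U < X) on D(U)={3,4,5,6,7,8} D(X)={3,4,5,6,7}: U {3,4,5,6,7,8}->{3,4,5,6}; X {3,4,5,6,7}->{4,5,6,7}
So after all 3 constraints: D(X) = {4,5,6,7}

Answer: {4,5,6,7}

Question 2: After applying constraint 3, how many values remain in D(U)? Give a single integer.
Answer: 4

Derivation:
Constraint 1 (U != W) on D(U)={3,4,5,6,7,8} D(W)={3,4,6,7,8}: no change
Constraint 2 (W != U) on D(W)={3,4,6,7,8} D(U)={3,4,5,6,7,8}: no change
Constraint 3 (U < X) on D(U)={3,4,5,6,7,8} D(X)={3,4,5,6,7}: U {3,4,5,6,7,8}->{3,4,5,6}; X {3,4,5,6,7}->{4,5,6,7}
So after constraint 3: D(U)={3,4,5,6}, size = 4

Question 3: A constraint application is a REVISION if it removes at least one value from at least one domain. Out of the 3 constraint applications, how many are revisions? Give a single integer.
Constraint 1 (U != W) on D(U)={3,4,5,6,7,8} D(W)={3,4,6,7,8}: no change => not a revision
Constraint 2 (W != U) on D(W)={3,4,6,7,8} D(U)={3,4,5,6,7,8}: no change => not a revision
Constraint 3 (U < X) on D(U)={3,4,5,6,7,8} D(X)={3,4,5,6,7}: U {3,4,5,6,7,8}->{3,4,5,6}; X {3,4,5,6,7}->{4,5,6,7} => REVISION
Total revisions = 1

Answer: 1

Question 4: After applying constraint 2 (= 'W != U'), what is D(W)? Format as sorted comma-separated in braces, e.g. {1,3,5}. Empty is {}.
Answer: {3,4,6,7,8}

Derivation:
Constraint 1 (U != W) on D(U)={3,4,5,6,7,8} D(W)={3,4,6,7,8}: no change
Constraint 2 (W != U) on D(W)={3,4,6,7,8} D(U)={3,4,5,6,7,8}: no change
So after constraint 2: D(W) = {3,4,6,7,8}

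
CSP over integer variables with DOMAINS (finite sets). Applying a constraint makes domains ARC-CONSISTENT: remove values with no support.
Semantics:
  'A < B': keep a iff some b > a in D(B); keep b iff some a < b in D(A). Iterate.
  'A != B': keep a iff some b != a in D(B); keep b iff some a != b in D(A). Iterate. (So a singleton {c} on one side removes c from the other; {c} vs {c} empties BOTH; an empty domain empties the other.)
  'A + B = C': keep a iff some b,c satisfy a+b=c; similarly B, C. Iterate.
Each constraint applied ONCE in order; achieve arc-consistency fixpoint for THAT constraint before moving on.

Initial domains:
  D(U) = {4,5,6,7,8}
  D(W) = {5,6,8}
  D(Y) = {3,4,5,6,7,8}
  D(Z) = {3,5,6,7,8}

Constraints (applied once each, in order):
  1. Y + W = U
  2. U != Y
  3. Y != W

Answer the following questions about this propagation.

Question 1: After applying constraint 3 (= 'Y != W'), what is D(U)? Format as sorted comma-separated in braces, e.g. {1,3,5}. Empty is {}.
Constraint 1 (Y + W = U) on D(Y)={3,4,5,6,7,8} D(W)={5,6,8} D(U)={4,5,6,7,8}: Y {3,4,5,6,7,8}->{3}; W {5,6,8}->{5}; U {4,5,6,7,8}->{8}
Constraint 2 (U != Y) on D(U)={8} D(Y)={3}: no change
Constraint 3 (Y != W) on D(Y)={3} D(W)={5}: no change
So after constraint 3: D(U) = {8}

Answer: {8}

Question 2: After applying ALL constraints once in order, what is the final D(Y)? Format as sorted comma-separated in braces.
Answer: {3}

Derivation:
Constraint 1 (Y + W = U) on D(Y)={3,4,5,6,7,8} D(W)={5,6,8} D(U)={4,5,6,7,8}: Y {3,4,5,6,7,8}->{3}; W {5,6,8}->{5}; U {4,5,6,7,8}->{8}
Constraint 2 (U != Y) on D(U)={8} D(Y)={3}: no change
Constraint 3 (Y != W) on D(Y)={3} D(W)={5}: no change
So after all 3 constraints: D(Y) = {3}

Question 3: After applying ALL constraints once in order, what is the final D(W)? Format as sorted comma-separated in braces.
Constraint 1 (Y + W = U) on D(Y)={3,4,5,6,7,8} D(W)={5,6,8} D(U)={4,5,6,7,8}: Y {3,4,5,6,7,8}->{3}; W {5,6,8}->{5}; U {4,5,6,7,8}->{8}
Constraint 2 (U != Y) on D(U)={8} D(Y)={3}: no change
Constraint 3 (Y != W) on D(Y)={3} D(W)={5}: no change
So after all 3 constraints: D(W) = {5}

Answer: {5}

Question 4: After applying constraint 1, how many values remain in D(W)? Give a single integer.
Answer: 1

Derivation:
Constraint 1 (Y + W = U) on D(Y)={3,4,5,6,7,8} D(W)={5,6,8} D(U)={4,5,6,7,8}: Y {3,4,5,6,7,8}->{3}; W {5,6,8}->{5}; U {4,5,6,7,8}->{8}
So after constraint 1: D(W)={5}, size = 1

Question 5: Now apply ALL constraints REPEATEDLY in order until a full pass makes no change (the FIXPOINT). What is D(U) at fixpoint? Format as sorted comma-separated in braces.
pass 0 (initial): D(U)={4,5,6,7,8}
pass 1: U {4,5,6,7,8}->{8}; W {5,6,8}->{5}; Y {3,4,5,6,7,8}->{3}
pass 2: no change
Fixpoint after 2 passes: D(U) = {8}

Answer: {8}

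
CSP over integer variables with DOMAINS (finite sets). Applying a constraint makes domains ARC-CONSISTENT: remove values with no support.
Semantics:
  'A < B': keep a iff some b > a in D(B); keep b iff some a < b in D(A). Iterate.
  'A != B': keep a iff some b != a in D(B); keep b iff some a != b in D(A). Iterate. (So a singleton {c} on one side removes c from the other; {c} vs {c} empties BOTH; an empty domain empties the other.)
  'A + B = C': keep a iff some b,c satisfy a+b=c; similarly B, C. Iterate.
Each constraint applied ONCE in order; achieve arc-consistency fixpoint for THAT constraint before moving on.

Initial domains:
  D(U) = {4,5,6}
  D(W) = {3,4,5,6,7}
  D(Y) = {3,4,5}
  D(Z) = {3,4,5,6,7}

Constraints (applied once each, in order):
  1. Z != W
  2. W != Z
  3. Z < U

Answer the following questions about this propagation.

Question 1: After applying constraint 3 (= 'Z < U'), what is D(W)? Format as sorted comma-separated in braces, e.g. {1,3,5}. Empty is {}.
Constraint 1 (Z != W) on D(Z)={3,4,5,6,7} D(W)={3,4,5,6,7}: no change
Constraint 2 (W != Z) on D(W)={3,4,5,6,7} D(Z)={3,4,5,6,7}: no change
Constraint 3 (Z < U) on D(Z)={3,4,5,6,7} D(U)={4,5,6}: Z {3,4,5,6,7}->{3,4,5}
So after constraint 3: D(W) = {3,4,5,6,7}

Answer: {3,4,5,6,7}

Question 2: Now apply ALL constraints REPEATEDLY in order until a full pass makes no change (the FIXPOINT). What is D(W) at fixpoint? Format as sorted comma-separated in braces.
Answer: {3,4,5,6,7}

Derivation:
pass 0 (initial): D(W)={3,4,5,6,7}
pass 1: Z {3,4,5,6,7}->{3,4,5}
pass 2: no change
Fixpoint after 2 passes: D(W) = {3,4,5,6,7}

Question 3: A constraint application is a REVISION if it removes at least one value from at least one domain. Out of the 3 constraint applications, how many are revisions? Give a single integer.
Constraint 1 (Z != W) on D(Z)={3,4,5,6,7} D(W)={3,4,5,6,7}: no change => not a revision
Constraint 2 (W != Z) on D(W)={3,4,5,6,7} D(Z)={3,4,5,6,7}: no change => not a revision
Constraint 3 (Z < U) on D(Z)={3,4,5,6,7} D(U)={4,5,6}: Z {3,4,5,6,7}->{3,4,5} => REVISION
Total revisions = 1

Answer: 1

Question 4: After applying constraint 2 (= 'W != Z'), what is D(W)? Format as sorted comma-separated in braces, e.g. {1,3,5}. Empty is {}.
Answer: {3,4,5,6,7}

Derivation:
Constraint 1 (Z != W) on D(Z)={3,4,5,6,7} D(W)={3,4,5,6,7}: no change
Constraint 2 (W != Z) on D(W)={3,4,5,6,7} D(Z)={3,4,5,6,7}: no change
So after constraint 2: D(W) = {3,4,5,6,7}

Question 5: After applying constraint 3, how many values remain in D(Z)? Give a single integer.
Constraint 1 (Z != W) on D(Z)={3,4,5,6,7} D(W)={3,4,5,6,7}: no change
Constraint 2 (W != Z) on D(W)={3,4,5,6,7} D(Z)={3,4,5,6,7}: no change
Constraint 3 (Z < U) on D(Z)={3,4,5,6,7} D(U)={4,5,6}: Z {3,4,5,6,7}->{3,4,5}
So after constraint 3: D(Z)={3,4,5}, size = 3

Answer: 3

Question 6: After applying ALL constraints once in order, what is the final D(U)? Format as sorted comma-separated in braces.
Answer: {4,5,6}

Derivation:
Constraint 1 (Z != W) on D(Z)={3,4,5,6,7} D(W)={3,4,5,6,7}: no change
Constraint 2 (W != Z) on D(W)={3,4,5,6,7} D(Z)={3,4,5,6,7}: no change
Constraint 3 (Z < U) on D(Z)={3,4,5,6,7} D(U)={4,5,6}: Z {3,4,5,6,7}->{3,4,5}
So after all 3 constraints: D(U) = {4,5,6}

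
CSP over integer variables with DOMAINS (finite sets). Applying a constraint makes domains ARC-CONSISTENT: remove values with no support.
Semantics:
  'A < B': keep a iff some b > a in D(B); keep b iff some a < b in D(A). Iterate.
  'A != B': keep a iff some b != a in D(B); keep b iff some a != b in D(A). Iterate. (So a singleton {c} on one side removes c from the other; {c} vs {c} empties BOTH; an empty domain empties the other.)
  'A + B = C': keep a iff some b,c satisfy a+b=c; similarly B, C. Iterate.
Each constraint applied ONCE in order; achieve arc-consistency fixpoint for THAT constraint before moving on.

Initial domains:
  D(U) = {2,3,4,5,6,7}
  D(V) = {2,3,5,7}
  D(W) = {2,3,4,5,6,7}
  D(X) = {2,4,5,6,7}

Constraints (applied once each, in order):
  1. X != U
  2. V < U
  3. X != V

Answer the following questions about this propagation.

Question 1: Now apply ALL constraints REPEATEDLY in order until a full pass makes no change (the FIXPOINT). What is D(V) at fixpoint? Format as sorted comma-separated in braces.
pass 0 (initial): D(V)={2,3,5,7}
pass 1: U {2,3,4,5,6,7}->{3,4,5,6,7}; V {2,3,5,7}->{2,3,5}
pass 2: no change
Fixpoint after 2 passes: D(V) = {2,3,5}

Answer: {2,3,5}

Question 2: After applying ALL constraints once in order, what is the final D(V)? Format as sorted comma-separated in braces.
Constraint 1 (X != U) on D(X)={2,4,5,6,7} D(U)={2,3,4,5,6,7}: no change
Constraint 2 (V < U) on D(V)={2,3,5,7} D(U)={2,3,4,5,6,7}: V {2,3,5,7}->{2,3,5}; U {2,3,4,5,6,7}->{3,4,5,6,7}
Constraint 3 (X != V) on D(X)={2,4,5,6,7} D(V)={2,3,5}: no change
So after all 3 constraints: D(V) = {2,3,5}

Answer: {2,3,5}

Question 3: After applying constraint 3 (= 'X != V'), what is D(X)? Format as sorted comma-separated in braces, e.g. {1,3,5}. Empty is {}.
Answer: {2,4,5,6,7}

Derivation:
Constraint 1 (X != U) on D(X)={2,4,5,6,7} D(U)={2,3,4,5,6,7}: no change
Constraint 2 (V < U) on D(V)={2,3,5,7} D(U)={2,3,4,5,6,7}: V {2,3,5,7}->{2,3,5}; U {2,3,4,5,6,7}->{3,4,5,6,7}
Constraint 3 (X != V) on D(X)={2,4,5,6,7} D(V)={2,3,5}: no change
So after constraint 3: D(X) = {2,4,5,6,7}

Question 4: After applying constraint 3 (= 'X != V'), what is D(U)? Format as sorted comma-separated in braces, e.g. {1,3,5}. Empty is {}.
Constraint 1 (X != U) on D(X)={2,4,5,6,7} D(U)={2,3,4,5,6,7}: no change
Constraint 2 (V < U) on D(V)={2,3,5,7} D(U)={2,3,4,5,6,7}: V {2,3,5,7}->{2,3,5}; U {2,3,4,5,6,7}->{3,4,5,6,7}
Constraint 3 (X != V) on D(X)={2,4,5,6,7} D(V)={2,3,5}: no change
So after constraint 3: D(U) = {3,4,5,6,7}

Answer: {3,4,5,6,7}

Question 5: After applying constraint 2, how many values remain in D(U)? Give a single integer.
Answer: 5

Derivation:
Constraint 1 (X != U) on D(X)={2,4,5,6,7} D(U)={2,3,4,5,6,7}: no change
Constraint 2 (V < U) on D(V)={2,3,5,7} D(U)={2,3,4,5,6,7}: V {2,3,5,7}->{2,3,5}; U {2,3,4,5,6,7}->{3,4,5,6,7}
So after constraint 2: D(U)={3,4,5,6,7}, size = 5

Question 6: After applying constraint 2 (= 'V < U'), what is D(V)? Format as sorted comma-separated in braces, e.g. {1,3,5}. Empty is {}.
Answer: {2,3,5}

Derivation:
Constraint 1 (X != U) on D(X)={2,4,5,6,7} D(U)={2,3,4,5,6,7}: no change
Constraint 2 (V < U) on D(V)={2,3,5,7} D(U)={2,3,4,5,6,7}: V {2,3,5,7}->{2,3,5}; U {2,3,4,5,6,7}->{3,4,5,6,7}
So after constraint 2: D(V) = {2,3,5}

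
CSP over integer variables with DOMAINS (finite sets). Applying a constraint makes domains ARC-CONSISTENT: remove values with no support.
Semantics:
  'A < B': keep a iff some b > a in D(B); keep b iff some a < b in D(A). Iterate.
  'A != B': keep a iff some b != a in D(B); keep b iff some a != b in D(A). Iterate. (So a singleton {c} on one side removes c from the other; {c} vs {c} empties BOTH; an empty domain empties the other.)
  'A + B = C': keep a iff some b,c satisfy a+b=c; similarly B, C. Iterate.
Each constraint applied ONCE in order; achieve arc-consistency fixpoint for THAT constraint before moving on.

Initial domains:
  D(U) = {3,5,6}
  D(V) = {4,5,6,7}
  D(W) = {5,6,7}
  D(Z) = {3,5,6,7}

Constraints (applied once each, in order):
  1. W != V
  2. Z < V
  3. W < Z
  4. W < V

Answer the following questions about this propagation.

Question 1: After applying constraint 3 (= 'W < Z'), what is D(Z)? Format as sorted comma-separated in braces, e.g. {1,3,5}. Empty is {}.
Answer: {6}

Derivation:
Constraint 1 (W != V) on D(W)={5,6,7} D(V)={4,5,6,7}: no change
Constraint 2 (Z < V) on D(Z)={3,5,6,7} D(V)={4,5,6,7}: Z {3,5,6,7}->{3,5,6}
Constraint 3 (W < Z) on D(W)={5,6,7} D(Z)={3,5,6}: W {5,6,7}->{5}; Z {3,5,6}->{6}
So after constraint 3: D(Z) = {6}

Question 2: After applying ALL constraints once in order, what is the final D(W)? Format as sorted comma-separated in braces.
Answer: {5}

Derivation:
Constraint 1 (W != V) on D(W)={5,6,7} D(V)={4,5,6,7}: no change
Constraint 2 (Z < V) on D(Z)={3,5,6,7} D(V)={4,5,6,7}: Z {3,5,6,7}->{3,5,6}
Constraint 3 (W < Z) on D(W)={5,6,7} D(Z)={3,5,6}: W {5,6,7}->{5}; Z {3,5,6}->{6}
Constraint 4 (W < V) on D(W)={5} D(V)={4,5,6,7}: V {4,5,6,7}->{6,7}
So after all 4 constraints: D(W) = {5}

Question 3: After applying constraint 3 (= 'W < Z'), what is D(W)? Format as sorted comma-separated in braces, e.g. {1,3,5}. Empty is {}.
Constraint 1 (W != V) on D(W)={5,6,7} D(V)={4,5,6,7}: no change
Constraint 2 (Z < V) on D(Z)={3,5,6,7} D(V)={4,5,6,7}: Z {3,5,6,7}->{3,5,6}
Constraint 3 (W < Z) on D(W)={5,6,7} D(Z)={3,5,6}: W {5,6,7}->{5}; Z {3,5,6}->{6}
So after constraint 3: D(W) = {5}

Answer: {5}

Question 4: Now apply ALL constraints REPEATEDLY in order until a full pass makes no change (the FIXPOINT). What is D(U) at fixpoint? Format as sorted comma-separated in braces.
Answer: {3,5,6}

Derivation:
pass 0 (initial): D(U)={3,5,6}
pass 1: V {4,5,6,7}->{6,7}; W {5,6,7}->{5}; Z {3,5,6,7}->{6}
pass 2: V {6,7}->{7}
pass 3: no change
Fixpoint after 3 passes: D(U) = {3,5,6}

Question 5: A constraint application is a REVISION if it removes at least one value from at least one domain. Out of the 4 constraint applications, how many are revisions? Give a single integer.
Constraint 1 (W != V) on D(W)={5,6,7} D(V)={4,5,6,7}: no change => not a revision
Constraint 2 (Z < V) on D(Z)={3,5,6,7} D(V)={4,5,6,7}: Z {3,5,6,7}->{3,5,6} => REVISION
Constraint 3 (W < Z) on D(W)={5,6,7} D(Z)={3,5,6}: W {5,6,7}->{5}; Z {3,5,6}->{6} => REVISION
Constraint 4 (W < V) on D(W)={5} D(V)={4,5,6,7}: V {4,5,6,7}->{6,7} => REVISION
Total revisions = 3

Answer: 3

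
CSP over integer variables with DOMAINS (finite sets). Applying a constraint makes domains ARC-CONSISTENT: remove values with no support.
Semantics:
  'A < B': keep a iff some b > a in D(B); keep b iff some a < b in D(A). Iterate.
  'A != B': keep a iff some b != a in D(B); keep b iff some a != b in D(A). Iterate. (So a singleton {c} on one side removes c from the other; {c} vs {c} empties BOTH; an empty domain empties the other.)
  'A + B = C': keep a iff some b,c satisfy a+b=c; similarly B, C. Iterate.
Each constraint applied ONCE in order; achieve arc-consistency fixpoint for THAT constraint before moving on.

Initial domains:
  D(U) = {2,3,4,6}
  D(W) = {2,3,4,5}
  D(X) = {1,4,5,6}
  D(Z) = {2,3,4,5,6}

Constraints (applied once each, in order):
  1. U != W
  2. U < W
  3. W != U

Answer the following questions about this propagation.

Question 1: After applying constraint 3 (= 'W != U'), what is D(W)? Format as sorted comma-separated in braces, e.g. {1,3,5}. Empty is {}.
Answer: {3,4,5}

Derivation:
Constraint 1 (U != W) on D(U)={2,3,4,6} D(W)={2,3,4,5}: no change
Constraint 2 (U < W) on D(U)={2,3,4,6} D(W)={2,3,4,5}: U {2,3,4,6}->{2,3,4}; W {2,3,4,5}->{3,4,5}
Constraint 3 (W != U) on D(W)={3,4,5} D(U)={2,3,4}: no change
So after constraint 3: D(W) = {3,4,5}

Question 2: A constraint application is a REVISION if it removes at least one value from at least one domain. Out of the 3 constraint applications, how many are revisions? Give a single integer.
Constraint 1 (U != W) on D(U)={2,3,4,6} D(W)={2,3,4,5}: no change => not a revision
Constraint 2 (U < W) on D(U)={2,3,4,6} D(W)={2,3,4,5}: U {2,3,4,6}->{2,3,4}; W {2,3,4,5}->{3,4,5} => REVISION
Constraint 3 (W != U) on D(W)={3,4,5} D(U)={2,3,4}: no change => not a revision
Total revisions = 1

Answer: 1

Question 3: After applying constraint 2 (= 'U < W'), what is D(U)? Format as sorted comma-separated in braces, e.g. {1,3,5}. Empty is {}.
Answer: {2,3,4}

Derivation:
Constraint 1 (U != W) on D(U)={2,3,4,6} D(W)={2,3,4,5}: no change
Constraint 2 (U < W) on D(U)={2,3,4,6} D(W)={2,3,4,5}: U {2,3,4,6}->{2,3,4}; W {2,3,4,5}->{3,4,5}
So after constraint 2: D(U) = {2,3,4}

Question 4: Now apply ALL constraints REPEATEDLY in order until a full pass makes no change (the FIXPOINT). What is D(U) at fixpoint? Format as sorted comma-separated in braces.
pass 0 (initial): D(U)={2,3,4,6}
pass 1: U {2,3,4,6}->{2,3,4}; W {2,3,4,5}->{3,4,5}
pass 2: no change
Fixpoint after 2 passes: D(U) = {2,3,4}

Answer: {2,3,4}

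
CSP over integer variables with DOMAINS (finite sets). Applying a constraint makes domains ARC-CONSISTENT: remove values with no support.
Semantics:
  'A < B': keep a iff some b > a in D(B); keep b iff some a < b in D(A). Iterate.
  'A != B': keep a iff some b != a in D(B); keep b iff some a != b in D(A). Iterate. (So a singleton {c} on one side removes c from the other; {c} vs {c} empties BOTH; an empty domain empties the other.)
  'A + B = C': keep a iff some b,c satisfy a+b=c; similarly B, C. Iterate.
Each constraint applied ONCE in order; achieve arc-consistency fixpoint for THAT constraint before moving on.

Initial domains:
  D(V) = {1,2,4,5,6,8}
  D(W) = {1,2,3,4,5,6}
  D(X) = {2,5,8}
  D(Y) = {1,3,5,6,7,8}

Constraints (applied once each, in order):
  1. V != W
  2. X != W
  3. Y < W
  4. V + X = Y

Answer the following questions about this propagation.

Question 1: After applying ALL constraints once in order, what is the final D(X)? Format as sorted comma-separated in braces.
Answer: {2}

Derivation:
Constraint 1 (V != W) on D(V)={1,2,4,5,6,8} D(W)={1,2,3,4,5,6}: no change
Constraint 2 (X != W) on D(X)={2,5,8} D(W)={1,2,3,4,5,6}: no change
Constraint 3 (Y < W) on D(Y)={1,3,5,6,7,8} D(W)={1,2,3,4,5,6}: Y {1,3,5,6,7,8}->{1,3,5}; W {1,2,3,4,5,6}->{2,3,4,5,6}
Constraint 4 (V + X = Y) on D(V)={1,2,4,5,6,8} D(X)={2,5,8} D(Y)={1,3,5}: V {1,2,4,5,6,8}->{1}; X {2,5,8}->{2}; Y {1,3,5}->{3}
So after all 4 constraints: D(X) = {2}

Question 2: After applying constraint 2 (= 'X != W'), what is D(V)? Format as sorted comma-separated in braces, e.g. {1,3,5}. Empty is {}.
Constraint 1 (V != W) on D(V)={1,2,4,5,6,8} D(W)={1,2,3,4,5,6}: no change
Constraint 2 (X != W) on D(X)={2,5,8} D(W)={1,2,3,4,5,6}: no change
So after constraint 2: D(V) = {1,2,4,5,6,8}

Answer: {1,2,4,5,6,8}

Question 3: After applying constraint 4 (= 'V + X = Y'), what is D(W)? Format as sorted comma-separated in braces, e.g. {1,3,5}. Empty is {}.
Constraint 1 (V != W) on D(V)={1,2,4,5,6,8} D(W)={1,2,3,4,5,6}: no change
Constraint 2 (X != W) on D(X)={2,5,8} D(W)={1,2,3,4,5,6}: no change
Constraint 3 (Y < W) on D(Y)={1,3,5,6,7,8} D(W)={1,2,3,4,5,6}: Y {1,3,5,6,7,8}->{1,3,5}; W {1,2,3,4,5,6}->{2,3,4,5,6}
Constraint 4 (V + X = Y) on D(V)={1,2,4,5,6,8} D(X)={2,5,8} D(Y)={1,3,5}: V {1,2,4,5,6,8}->{1}; X {2,5,8}->{2}; Y {1,3,5}->{3}
So after constraint 4: D(W) = {2,3,4,5,6}

Answer: {2,3,4,5,6}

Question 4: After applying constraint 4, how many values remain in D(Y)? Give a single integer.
Answer: 1

Derivation:
Constraint 1 (V != W) on D(V)={1,2,4,5,6,8} D(W)={1,2,3,4,5,6}: no change
Constraint 2 (X != W) on D(X)={2,5,8} D(W)={1,2,3,4,5,6}: no change
Constraint 3 (Y < W) on D(Y)={1,3,5,6,7,8} D(W)={1,2,3,4,5,6}: Y {1,3,5,6,7,8}->{1,3,5}; W {1,2,3,4,5,6}->{2,3,4,5,6}
Constraint 4 (V + X = Y) on D(V)={1,2,4,5,6,8} D(X)={2,5,8} D(Y)={1,3,5}: V {1,2,4,5,6,8}->{1}; X {2,5,8}->{2}; Y {1,3,5}->{3}
So after constraint 4: D(Y)={3}, size = 1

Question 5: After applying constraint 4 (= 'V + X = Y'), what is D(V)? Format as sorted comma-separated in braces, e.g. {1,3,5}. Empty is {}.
Answer: {1}

Derivation:
Constraint 1 (V != W) on D(V)={1,2,4,5,6,8} D(W)={1,2,3,4,5,6}: no change
Constraint 2 (X != W) on D(X)={2,5,8} D(W)={1,2,3,4,5,6}: no change
Constraint 3 (Y < W) on D(Y)={1,3,5,6,7,8} D(W)={1,2,3,4,5,6}: Y {1,3,5,6,7,8}->{1,3,5}; W {1,2,3,4,5,6}->{2,3,4,5,6}
Constraint 4 (V + X = Y) on D(V)={1,2,4,5,6,8} D(X)={2,5,8} D(Y)={1,3,5}: V {1,2,4,5,6,8}->{1}; X {2,5,8}->{2}; Y {1,3,5}->{3}
So after constraint 4: D(V) = {1}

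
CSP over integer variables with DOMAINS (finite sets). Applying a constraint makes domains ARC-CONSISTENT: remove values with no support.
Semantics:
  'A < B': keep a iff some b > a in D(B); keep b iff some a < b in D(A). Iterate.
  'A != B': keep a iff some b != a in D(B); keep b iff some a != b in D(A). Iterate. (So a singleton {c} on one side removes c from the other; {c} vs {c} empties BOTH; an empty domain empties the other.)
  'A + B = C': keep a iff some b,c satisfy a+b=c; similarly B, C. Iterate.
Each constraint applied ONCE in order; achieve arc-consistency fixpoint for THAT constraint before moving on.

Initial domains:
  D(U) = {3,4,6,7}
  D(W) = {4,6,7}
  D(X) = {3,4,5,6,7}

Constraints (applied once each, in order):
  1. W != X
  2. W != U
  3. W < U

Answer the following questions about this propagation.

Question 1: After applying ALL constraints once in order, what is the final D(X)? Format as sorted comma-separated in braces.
Constraint 1 (W != X) on D(W)={4,6,7} D(X)={3,4,5,6,7}: no change
Constraint 2 (W != U) on D(W)={4,6,7} D(U)={3,4,6,7}: no change
Constraint 3 (W < U) on D(W)={4,6,7} D(U)={3,4,6,7}: W {4,6,7}->{4,6}; U {3,4,6,7}->{6,7}
So after all 3 constraints: D(X) = {3,4,5,6,7}

Answer: {3,4,5,6,7}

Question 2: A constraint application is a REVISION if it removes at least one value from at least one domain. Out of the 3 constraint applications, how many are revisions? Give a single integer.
Constraint 1 (W != X) on D(W)={4,6,7} D(X)={3,4,5,6,7}: no change => not a revision
Constraint 2 (W != U) on D(W)={4,6,7} D(U)={3,4,6,7}: no change => not a revision
Constraint 3 (W < U) on D(W)={4,6,7} D(U)={3,4,6,7}: W {4,6,7}->{4,6}; U {3,4,6,7}->{6,7} => REVISION
Total revisions = 1

Answer: 1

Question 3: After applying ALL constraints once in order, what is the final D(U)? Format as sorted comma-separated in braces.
Constraint 1 (W != X) on D(W)={4,6,7} D(X)={3,4,5,6,7}: no change
Constraint 2 (W != U) on D(W)={4,6,7} D(U)={3,4,6,7}: no change
Constraint 3 (W < U) on D(W)={4,6,7} D(U)={3,4,6,7}: W {4,6,7}->{4,6}; U {3,4,6,7}->{6,7}
So after all 3 constraints: D(U) = {6,7}

Answer: {6,7}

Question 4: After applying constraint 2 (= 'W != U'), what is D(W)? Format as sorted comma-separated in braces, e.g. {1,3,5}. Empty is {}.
Constraint 1 (W != X) on D(W)={4,6,7} D(X)={3,4,5,6,7}: no change
Constraint 2 (W != U) on D(W)={4,6,7} D(U)={3,4,6,7}: no change
So after constraint 2: D(W) = {4,6,7}

Answer: {4,6,7}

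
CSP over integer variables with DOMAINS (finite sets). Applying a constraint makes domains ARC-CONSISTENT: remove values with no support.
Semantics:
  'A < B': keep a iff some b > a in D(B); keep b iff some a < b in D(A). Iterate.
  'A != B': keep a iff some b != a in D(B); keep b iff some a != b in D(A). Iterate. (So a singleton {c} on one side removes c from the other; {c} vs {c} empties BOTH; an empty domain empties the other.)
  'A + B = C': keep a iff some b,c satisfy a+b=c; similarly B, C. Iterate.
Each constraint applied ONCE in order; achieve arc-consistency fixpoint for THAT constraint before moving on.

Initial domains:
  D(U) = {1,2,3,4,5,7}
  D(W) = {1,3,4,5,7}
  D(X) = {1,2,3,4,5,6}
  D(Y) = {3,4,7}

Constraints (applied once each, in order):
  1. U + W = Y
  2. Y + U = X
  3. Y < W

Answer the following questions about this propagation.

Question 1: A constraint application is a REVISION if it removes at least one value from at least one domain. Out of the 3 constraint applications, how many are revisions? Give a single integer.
Answer: 3

Derivation:
Constraint 1 (U + W = Y) on D(U)={1,2,3,4,5,7} D(W)={1,3,4,5,7} D(Y)={3,4,7}: U {1,2,3,4,5,7}->{1,2,3,4}; W {1,3,4,5,7}->{1,3,4,5} => REVISION
Constraint 2 (Y + U = X) on D(Y)={3,4,7} D(U)={1,2,3,4} D(X)={1,2,3,4,5,6}: Y {3,4,7}->{3,4}; U {1,2,3,4}->{1,2,3}; X {1,2,3,4,5,6}->{4,5,6} => REVISION
Constraint 3 (Y < W) on D(Y)={3,4} D(W)={1,3,4,5}: W {1,3,4,5}->{4,5} => REVISION
Total revisions = 3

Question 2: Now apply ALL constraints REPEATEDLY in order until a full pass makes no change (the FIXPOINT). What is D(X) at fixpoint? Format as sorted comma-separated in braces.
Answer: {}

Derivation:
pass 0 (initial): D(X)={1,2,3,4,5,6}
pass 1: U {1,2,3,4,5,7}->{1,2,3}; W {1,3,4,5,7}->{4,5}; X {1,2,3,4,5,6}->{4,5,6}; Y {3,4,7}->{3,4}
pass 2: U {1,2,3}->{}; W {4,5}->{}; X {4,5,6}->{}; Y {3,4}->{}
pass 3: no change
Fixpoint after 3 passes: D(X) = {}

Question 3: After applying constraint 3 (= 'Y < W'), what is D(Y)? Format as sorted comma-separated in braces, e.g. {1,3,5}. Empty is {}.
Constraint 1 (U + W = Y) on D(U)={1,2,3,4,5,7} D(W)={1,3,4,5,7} D(Y)={3,4,7}: U {1,2,3,4,5,7}->{1,2,3,4}; W {1,3,4,5,7}->{1,3,4,5}
Constraint 2 (Y + U = X) on D(Y)={3,4,7} D(U)={1,2,3,4} D(X)={1,2,3,4,5,6}: Y {3,4,7}->{3,4}; U {1,2,3,4}->{1,2,3}; X {1,2,3,4,5,6}->{4,5,6}
Constraint 3 (Y < W) on D(Y)={3,4} D(W)={1,3,4,5}: W {1,3,4,5}->{4,5}
So after constraint 3: D(Y) = {3,4}

Answer: {3,4}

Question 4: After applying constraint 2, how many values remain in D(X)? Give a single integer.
Constraint 1 (U + W = Y) on D(U)={1,2,3,4,5,7} D(W)={1,3,4,5,7} D(Y)={3,4,7}: U {1,2,3,4,5,7}->{1,2,3,4}; W {1,3,4,5,7}->{1,3,4,5}
Constraint 2 (Y + U = X) on D(Y)={3,4,7} D(U)={1,2,3,4} D(X)={1,2,3,4,5,6}: Y {3,4,7}->{3,4}; U {1,2,3,4}->{1,2,3}; X {1,2,3,4,5,6}->{4,5,6}
So after constraint 2: D(X)={4,5,6}, size = 3

Answer: 3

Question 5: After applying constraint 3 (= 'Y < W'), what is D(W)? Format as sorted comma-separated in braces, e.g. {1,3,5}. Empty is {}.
Answer: {4,5}

Derivation:
Constraint 1 (U + W = Y) on D(U)={1,2,3,4,5,7} D(W)={1,3,4,5,7} D(Y)={3,4,7}: U {1,2,3,4,5,7}->{1,2,3,4}; W {1,3,4,5,7}->{1,3,4,5}
Constraint 2 (Y + U = X) on D(Y)={3,4,7} D(U)={1,2,3,4} D(X)={1,2,3,4,5,6}: Y {3,4,7}->{3,4}; U {1,2,3,4}->{1,2,3}; X {1,2,3,4,5,6}->{4,5,6}
Constraint 3 (Y < W) on D(Y)={3,4} D(W)={1,3,4,5}: W {1,3,4,5}->{4,5}
So after constraint 3: D(W) = {4,5}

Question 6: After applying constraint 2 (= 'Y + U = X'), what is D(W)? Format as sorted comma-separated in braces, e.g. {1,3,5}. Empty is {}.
Answer: {1,3,4,5}

Derivation:
Constraint 1 (U + W = Y) on D(U)={1,2,3,4,5,7} D(W)={1,3,4,5,7} D(Y)={3,4,7}: U {1,2,3,4,5,7}->{1,2,3,4}; W {1,3,4,5,7}->{1,3,4,5}
Constraint 2 (Y + U = X) on D(Y)={3,4,7} D(U)={1,2,3,4} D(X)={1,2,3,4,5,6}: Y {3,4,7}->{3,4}; U {1,2,3,4}->{1,2,3}; X {1,2,3,4,5,6}->{4,5,6}
So after constraint 2: D(W) = {1,3,4,5}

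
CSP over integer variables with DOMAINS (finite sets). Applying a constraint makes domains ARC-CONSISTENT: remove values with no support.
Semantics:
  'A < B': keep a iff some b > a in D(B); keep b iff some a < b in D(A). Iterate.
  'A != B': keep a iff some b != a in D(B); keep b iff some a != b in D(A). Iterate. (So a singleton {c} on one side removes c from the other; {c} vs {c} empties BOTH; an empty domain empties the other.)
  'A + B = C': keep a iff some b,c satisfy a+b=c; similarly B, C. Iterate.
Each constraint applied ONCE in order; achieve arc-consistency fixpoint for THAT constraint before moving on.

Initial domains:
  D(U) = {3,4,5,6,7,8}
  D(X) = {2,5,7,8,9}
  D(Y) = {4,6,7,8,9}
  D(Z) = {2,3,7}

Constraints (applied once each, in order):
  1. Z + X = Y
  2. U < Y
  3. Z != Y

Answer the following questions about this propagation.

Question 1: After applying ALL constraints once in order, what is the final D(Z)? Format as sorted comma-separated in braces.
Answer: {2,3,7}

Derivation:
Constraint 1 (Z + X = Y) on D(Z)={2,3,7} D(X)={2,5,7,8,9} D(Y)={4,6,7,8,9}: X {2,5,7,8,9}->{2,5,7}; Y {4,6,7,8,9}->{4,7,8,9}
Constraint 2 (U < Y) on D(U)={3,4,5,6,7,8} D(Y)={4,7,8,9}: no change
Constraint 3 (Z != Y) on D(Z)={2,3,7} D(Y)={4,7,8,9}: no change
So after all 3 constraints: D(Z) = {2,3,7}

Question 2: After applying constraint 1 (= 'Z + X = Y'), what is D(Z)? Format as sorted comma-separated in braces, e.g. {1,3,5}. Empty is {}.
Constraint 1 (Z + X = Y) on D(Z)={2,3,7} D(X)={2,5,7,8,9} D(Y)={4,6,7,8,9}: X {2,5,7,8,9}->{2,5,7}; Y {4,6,7,8,9}->{4,7,8,9}
So after constraint 1: D(Z) = {2,3,7}

Answer: {2,3,7}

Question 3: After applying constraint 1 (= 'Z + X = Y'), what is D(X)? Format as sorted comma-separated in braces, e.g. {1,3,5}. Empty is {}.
Answer: {2,5,7}

Derivation:
Constraint 1 (Z + X = Y) on D(Z)={2,3,7} D(X)={2,5,7,8,9} D(Y)={4,6,7,8,9}: X {2,5,7,8,9}->{2,5,7}; Y {4,6,7,8,9}->{4,7,8,9}
So after constraint 1: D(X) = {2,5,7}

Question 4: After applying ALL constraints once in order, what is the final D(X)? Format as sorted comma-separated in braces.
Answer: {2,5,7}

Derivation:
Constraint 1 (Z + X = Y) on D(Z)={2,3,7} D(X)={2,5,7,8,9} D(Y)={4,6,7,8,9}: X {2,5,7,8,9}->{2,5,7}; Y {4,6,7,8,9}->{4,7,8,9}
Constraint 2 (U < Y) on D(U)={3,4,5,6,7,8} D(Y)={4,7,8,9}: no change
Constraint 3 (Z != Y) on D(Z)={2,3,7} D(Y)={4,7,8,9}: no change
So after all 3 constraints: D(X) = {2,5,7}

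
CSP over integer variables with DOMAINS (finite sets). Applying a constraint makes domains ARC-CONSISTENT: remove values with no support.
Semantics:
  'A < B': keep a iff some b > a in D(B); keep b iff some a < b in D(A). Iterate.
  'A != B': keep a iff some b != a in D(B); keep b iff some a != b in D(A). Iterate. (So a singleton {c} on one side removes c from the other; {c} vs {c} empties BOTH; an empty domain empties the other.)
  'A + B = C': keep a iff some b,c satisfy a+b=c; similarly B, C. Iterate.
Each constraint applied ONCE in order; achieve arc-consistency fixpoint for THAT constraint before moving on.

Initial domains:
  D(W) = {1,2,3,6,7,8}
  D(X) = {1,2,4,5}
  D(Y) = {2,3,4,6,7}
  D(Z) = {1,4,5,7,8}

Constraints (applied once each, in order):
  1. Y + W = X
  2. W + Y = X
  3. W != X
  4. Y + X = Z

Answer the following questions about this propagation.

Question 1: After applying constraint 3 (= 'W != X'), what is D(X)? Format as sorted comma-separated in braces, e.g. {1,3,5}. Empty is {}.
Constraint 1 (Y + W = X) on D(Y)={2,3,4,6,7} D(W)={1,2,3,6,7,8} D(X)={1,2,4,5}: Y {2,3,4,6,7}->{2,3,4}; W {1,2,3,6,7,8}->{1,2,3}; X {1,2,4,5}->{4,5}
Constraint 2 (W + Y = X) on D(W)={1,2,3} D(Y)={2,3,4} D(X)={4,5}: no change
Constraint 3 (W != X) on D(W)={1,2,3} D(X)={4,5}: no change
So after constraint 3: D(X) = {4,5}

Answer: {4,5}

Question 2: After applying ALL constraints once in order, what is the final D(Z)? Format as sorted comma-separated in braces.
Constraint 1 (Y + W = X) on D(Y)={2,3,4,6,7} D(W)={1,2,3,6,7,8} D(X)={1,2,4,5}: Y {2,3,4,6,7}->{2,3,4}; W {1,2,3,6,7,8}->{1,2,3}; X {1,2,4,5}->{4,5}
Constraint 2 (W + Y = X) on D(W)={1,2,3} D(Y)={2,3,4} D(X)={4,5}: no change
Constraint 3 (W != X) on D(W)={1,2,3} D(X)={4,5}: no change
Constraint 4 (Y + X = Z) on D(Y)={2,3,4} D(X)={4,5} D(Z)={1,4,5,7,8}: Z {1,4,5,7,8}->{7,8}
So after all 4 constraints: D(Z) = {7,8}

Answer: {7,8}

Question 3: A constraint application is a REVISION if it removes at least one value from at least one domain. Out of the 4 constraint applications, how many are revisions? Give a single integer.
Constraint 1 (Y + W = X) on D(Y)={2,3,4,6,7} D(W)={1,2,3,6,7,8} D(X)={1,2,4,5}: Y {2,3,4,6,7}->{2,3,4}; W {1,2,3,6,7,8}->{1,2,3}; X {1,2,4,5}->{4,5} => REVISION
Constraint 2 (W + Y = X) on D(W)={1,2,3} D(Y)={2,3,4} D(X)={4,5}: no change => not a revision
Constraint 3 (W != X) on D(W)={1,2,3} D(X)={4,5}: no change => not a revision
Constraint 4 (Y + X = Z) on D(Y)={2,3,4} D(X)={4,5} D(Z)={1,4,5,7,8}: Z {1,4,5,7,8}->{7,8} => REVISION
Total revisions = 2

Answer: 2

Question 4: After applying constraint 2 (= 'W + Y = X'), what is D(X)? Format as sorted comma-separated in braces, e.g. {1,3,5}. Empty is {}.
Answer: {4,5}

Derivation:
Constraint 1 (Y + W = X) on D(Y)={2,3,4,6,7} D(W)={1,2,3,6,7,8} D(X)={1,2,4,5}: Y {2,3,4,6,7}->{2,3,4}; W {1,2,3,6,7,8}->{1,2,3}; X {1,2,4,5}->{4,5}
Constraint 2 (W + Y = X) on D(W)={1,2,3} D(Y)={2,3,4} D(X)={4,5}: no change
So after constraint 2: D(X) = {4,5}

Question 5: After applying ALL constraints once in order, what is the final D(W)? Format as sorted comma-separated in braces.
Constraint 1 (Y + W = X) on D(Y)={2,3,4,6,7} D(W)={1,2,3,6,7,8} D(X)={1,2,4,5}: Y {2,3,4,6,7}->{2,3,4}; W {1,2,3,6,7,8}->{1,2,3}; X {1,2,4,5}->{4,5}
Constraint 2 (W + Y = X) on D(W)={1,2,3} D(Y)={2,3,4} D(X)={4,5}: no change
Constraint 3 (W != X) on D(W)={1,2,3} D(X)={4,5}: no change
Constraint 4 (Y + X = Z) on D(Y)={2,3,4} D(X)={4,5} D(Z)={1,4,5,7,8}: Z {1,4,5,7,8}->{7,8}
So after all 4 constraints: D(W) = {1,2,3}

Answer: {1,2,3}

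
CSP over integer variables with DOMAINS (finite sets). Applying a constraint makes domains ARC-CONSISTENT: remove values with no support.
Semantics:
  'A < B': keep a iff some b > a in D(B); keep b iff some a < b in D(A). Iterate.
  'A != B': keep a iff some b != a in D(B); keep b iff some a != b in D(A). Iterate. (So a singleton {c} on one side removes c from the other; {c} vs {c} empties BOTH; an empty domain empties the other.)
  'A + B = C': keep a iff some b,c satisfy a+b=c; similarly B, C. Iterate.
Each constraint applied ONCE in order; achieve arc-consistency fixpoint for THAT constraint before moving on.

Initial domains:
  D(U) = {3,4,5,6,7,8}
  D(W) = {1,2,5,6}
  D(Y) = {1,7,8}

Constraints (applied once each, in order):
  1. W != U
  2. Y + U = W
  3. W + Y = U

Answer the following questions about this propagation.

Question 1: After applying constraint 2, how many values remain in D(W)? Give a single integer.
Constraint 1 (W != U) on D(W)={1,2,5,6} D(U)={3,4,5,6,7,8}: no change
Constraint 2 (Y + U = W) on D(Y)={1,7,8} D(U)={3,4,5,6,7,8} D(W)={1,2,5,6}: Y {1,7,8}->{1}; U {3,4,5,6,7,8}->{4,5}; W {1,2,5,6}->{5,6}
So after constraint 2: D(W)={5,6}, size = 2

Answer: 2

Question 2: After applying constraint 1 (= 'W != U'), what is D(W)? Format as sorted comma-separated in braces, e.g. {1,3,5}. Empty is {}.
Constraint 1 (W != U) on D(W)={1,2,5,6} D(U)={3,4,5,6,7,8}: no change
So after constraint 1: D(W) = {1,2,5,6}

Answer: {1,2,5,6}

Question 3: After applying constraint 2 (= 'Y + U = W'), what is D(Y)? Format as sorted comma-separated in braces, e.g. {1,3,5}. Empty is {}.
Constraint 1 (W != U) on D(W)={1,2,5,6} D(U)={3,4,5,6,7,8}: no change
Constraint 2 (Y + U = W) on D(Y)={1,7,8} D(U)={3,4,5,6,7,8} D(W)={1,2,5,6}: Y {1,7,8}->{1}; U {3,4,5,6,7,8}->{4,5}; W {1,2,5,6}->{5,6}
So after constraint 2: D(Y) = {1}

Answer: {1}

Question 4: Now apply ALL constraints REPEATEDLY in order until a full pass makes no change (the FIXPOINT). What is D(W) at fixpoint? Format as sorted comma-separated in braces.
Answer: {}

Derivation:
pass 0 (initial): D(W)={1,2,5,6}
pass 1: U {3,4,5,6,7,8}->{}; W {1,2,5,6}->{}; Y {1,7,8}->{}
pass 2: no change
Fixpoint after 2 passes: D(W) = {}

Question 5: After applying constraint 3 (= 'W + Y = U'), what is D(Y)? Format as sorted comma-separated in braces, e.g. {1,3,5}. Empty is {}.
Answer: {}

Derivation:
Constraint 1 (W != U) on D(W)={1,2,5,6} D(U)={3,4,5,6,7,8}: no change
Constraint 2 (Y + U = W) on D(Y)={1,7,8} D(U)={3,4,5,6,7,8} D(W)={1,2,5,6}: Y {1,7,8}->{1}; U {3,4,5,6,7,8}->{4,5}; W {1,2,5,6}->{5,6}
Constraint 3 (W + Y = U) on D(W)={5,6} D(Y)={1} D(U)={4,5}: W {5,6}->{}; Y {1}->{}; U {4,5}->{}
So after constraint 3: D(Y) = {}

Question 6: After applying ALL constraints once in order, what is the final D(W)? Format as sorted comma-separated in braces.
Constraint 1 (W != U) on D(W)={1,2,5,6} D(U)={3,4,5,6,7,8}: no change
Constraint 2 (Y + U = W) on D(Y)={1,7,8} D(U)={3,4,5,6,7,8} D(W)={1,2,5,6}: Y {1,7,8}->{1}; U {3,4,5,6,7,8}->{4,5}; W {1,2,5,6}->{5,6}
Constraint 3 (W + Y = U) on D(W)={5,6} D(Y)={1} D(U)={4,5}: W {5,6}->{}; Y {1}->{}; U {4,5}->{}
So after all 3 constraints: D(W) = {}

Answer: {}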